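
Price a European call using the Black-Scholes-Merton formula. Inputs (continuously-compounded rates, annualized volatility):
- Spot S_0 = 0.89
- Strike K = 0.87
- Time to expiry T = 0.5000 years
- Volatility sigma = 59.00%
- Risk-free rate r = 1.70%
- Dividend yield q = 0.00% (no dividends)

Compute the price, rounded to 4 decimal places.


d1 = (ln(S/K) + (r - q + 0.5*sigma^2) * T) / (sigma * sqrt(T)) = 0.28344975
d2 = d1 - sigma * sqrt(T) = -0.13374325
exp(-rT) = 0.99153602; exp(-qT) = 1.00000000
C = S_0 * exp(-qT) * N(d1) - K * exp(-rT) * N(d2)
N(d1) = 0.61158395; N(d2) = 0.44680280
C = 0.8900 * 1.00000000 * 0.61158395 - 0.8700 * 0.99153602 * 0.44680280 = 0.1589

Answer: Price = 0.1589


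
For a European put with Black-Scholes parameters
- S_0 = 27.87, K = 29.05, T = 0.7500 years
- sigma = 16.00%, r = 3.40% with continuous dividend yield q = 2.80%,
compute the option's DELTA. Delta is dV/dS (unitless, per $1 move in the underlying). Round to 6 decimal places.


d1 = -0.1975089420; d2 = -0.3360730066
phi(d1) = 0.3912363506; exp(-qT) = 0.9792189646; exp(-rT) = 0.9748223790
N(-d1) = 0.5782853577
Delta = -exp(-qT) * N(-d1) = -0.9792189646 * 0.5782853577 = -0.566268

Answer: Delta = -0.566268


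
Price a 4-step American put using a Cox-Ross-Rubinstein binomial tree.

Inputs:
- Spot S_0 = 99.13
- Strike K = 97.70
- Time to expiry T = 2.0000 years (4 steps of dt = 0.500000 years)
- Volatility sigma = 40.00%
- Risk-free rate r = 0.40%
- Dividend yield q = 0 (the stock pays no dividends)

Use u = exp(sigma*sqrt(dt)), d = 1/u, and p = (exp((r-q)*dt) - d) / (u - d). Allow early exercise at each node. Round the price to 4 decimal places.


Answer: Price = V(0,0) = 19.7219

Derivation:
dt = T/N = 0.500000
u = exp(sigma*sqrt(dt)) = 1.326896; d = 1/u = 0.753638
p = (exp((r-q)*dt) - d) / (u - d) = 0.433249
Discount per step: exp(-r*dt) = 0.998002
Stock lattice S(k, i) with i counting down-moves:
  k=0: S(0,0) = 99.1300
  k=1: S(1,0) = 131.5352; S(1,1) = 74.7082
  k=2: S(2,0) = 174.5336; S(2,1) = 99.1300; S(2,2) = 56.3029
  k=3: S(3,0) = 231.5881; S(3,1) = 131.5352; S(3,2) = 74.7082; S(3,3) = 42.4321
  k=4: S(4,0) = 307.2934; S(4,1) = 174.5336; S(4,2) = 99.1300; S(4,3) = 56.3029; S(4,4) = 31.9784
Terminal payoffs V(N, i) = max(K - S_T, 0):
  V(4,0) = 0.000000; V(4,1) = 0.000000; V(4,2) = 0.000000; V(4,3) = 41.397063; V(4,4) = 65.721581
Backward induction: V(k, i) = exp(-r*dt) * [p * V(k+1, i) + (1-p) * V(k+1, i+1)]; then take max(V_cont, immediate exercise) for American.
  V(3,0) = exp(-r*dt) * [p*0.000000 + (1-p)*0.000000] = 0.000000; exercise = 0.000000; V(3,0) = max -> 0.000000
  V(3,1) = exp(-r*dt) * [p*0.000000 + (1-p)*0.000000] = 0.000000; exercise = 0.000000; V(3,1) = max -> 0.000000
  V(3,2) = exp(-r*dt) * [p*0.000000 + (1-p)*41.397063] = 23.414938; exercise = 22.991834; V(3,2) = max -> 23.414938
  V(3,3) = exp(-r*dt) * [p*41.397063 + (1-p)*65.721581] = 55.072745; exercise = 55.267950; V(3,3) = max -> 55.267950
  V(2,0) = exp(-r*dt) * [p*0.000000 + (1-p)*0.000000] = 0.000000; exercise = 0.000000; V(2,0) = max -> 0.000000
  V(2,1) = exp(-r*dt) * [p*0.000000 + (1-p)*23.414938] = 13.243918; exercise = 0.000000; V(2,1) = max -> 13.243918
  V(2,2) = exp(-r*dt) * [p*23.414938 + (1-p)*55.267950] = 41.384802; exercise = 41.397063; V(2,2) = max -> 41.397063
  V(1,0) = exp(-r*dt) * [p*0.000000 + (1-p)*13.243918] = 7.491003; exercise = 0.000000; V(1,0) = max -> 7.491003
  V(1,1) = exp(-r*dt) * [p*13.243918 + (1-p)*41.397063] = 29.141391; exercise = 22.991834; V(1,1) = max -> 29.141391
  V(0,0) = exp(-r*dt) * [p*7.491003 + (1-p)*29.141391] = 19.721892; exercise = 0.000000; V(0,0) = max -> 19.721892


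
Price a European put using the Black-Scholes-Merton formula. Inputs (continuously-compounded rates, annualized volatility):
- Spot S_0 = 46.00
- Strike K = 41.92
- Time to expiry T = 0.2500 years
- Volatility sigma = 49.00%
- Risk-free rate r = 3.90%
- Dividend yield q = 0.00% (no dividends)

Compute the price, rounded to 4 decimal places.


d1 = (ln(S/K) + (r - q + 0.5*sigma^2) * T) / (sigma * sqrt(T)) = 0.54139125
d2 = d1 - sigma * sqrt(T) = 0.29639125
exp(-rT) = 0.99029738; exp(-qT) = 1.00000000
P = K * exp(-rT) * N(-d2) - S_0 * exp(-qT) * N(-d1)
N(-d1) = 0.29411897; N(-d2) = 0.38346565
P = 41.9200 * 0.99029738 * 0.38346565 - 46.0000 * 1.00000000 * 0.29411897 = 2.3894

Answer: Price = 2.3894


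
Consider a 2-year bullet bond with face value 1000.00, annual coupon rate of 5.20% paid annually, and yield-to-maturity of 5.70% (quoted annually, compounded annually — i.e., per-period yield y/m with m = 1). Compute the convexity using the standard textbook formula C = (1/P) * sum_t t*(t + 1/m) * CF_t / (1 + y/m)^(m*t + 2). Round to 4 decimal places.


Coupon per period c = face * coupon_rate / m = 52.000000
Periods per year m = 1; per-period yield y/m = 0.057000
Number of cashflows N = 2
Cashflows (t years, CF_t, discount factor 1/(1+y/m)^(m*t), PV):
  t = 1.0000: CF_t = 52.000000, DF = 0.946074, PV = 49.195837
  t = 2.0000: CF_t = 1052.000000, DF = 0.895056, PV = 941.598516
Price P = sum_t PV_t = 990.794353
Convexity numerator sum_t t*(t + 1/m) * CF_t / (1+y/m)^(m*t + 2):
  t = 1.0000: term = 88.066022
  t = 2.0000: term = 5056.698277
Convexity = (1/P) * sum = 5144.764299 / 990.794353 = 5.192565

Answer: Convexity = 5.1926


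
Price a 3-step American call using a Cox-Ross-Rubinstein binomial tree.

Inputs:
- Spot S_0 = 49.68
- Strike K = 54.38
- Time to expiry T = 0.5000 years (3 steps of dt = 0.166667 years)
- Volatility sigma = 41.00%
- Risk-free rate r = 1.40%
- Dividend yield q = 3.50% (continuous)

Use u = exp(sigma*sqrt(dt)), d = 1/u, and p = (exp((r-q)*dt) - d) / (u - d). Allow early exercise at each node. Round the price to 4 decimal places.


dt = T/N = 0.166667
u = exp(sigma*sqrt(dt)) = 1.182206; d = 1/u = 0.845877
p = (exp((r-q)*dt) - d) / (u - d) = 0.447864
Discount per step: exp(-r*dt) = 0.997669
Stock lattice S(k, i) with i counting down-moves:
  k=0: S(0,0) = 49.6800
  k=1: S(1,0) = 58.7320; S(1,1) = 42.0231
  k=2: S(2,0) = 69.4333; S(2,1) = 49.6800; S(2,2) = 35.5464
  k=3: S(3,0) = 82.0844; S(3,1) = 58.7320; S(3,2) = 42.0231; S(3,3) = 30.0679
Terminal payoffs V(N, i) = max(S_T - K, 0):
  V(3,0) = 27.704388; V(3,1) = 4.351971; V(3,2) = 0.000000; V(3,3) = 0.000000
Backward induction: V(k, i) = exp(-r*dt) * [p * V(k+1, i) + (1-p) * V(k+1, i+1)]; then take max(V_cont, immediate exercise) for American.
  V(2,0) = exp(-r*dt) * [p*27.704388 + (1-p)*4.351971] = 14.776153; exercise = 15.053262; V(2,0) = max -> 15.053262
  V(2,1) = exp(-r*dt) * [p*4.351971 + (1-p)*0.000000] = 1.944547; exercise = 0.000000; V(2,1) = max -> 1.944547
  V(2,2) = exp(-r*dt) * [p*0.000000 + (1-p)*0.000000] = 0.000000; exercise = 0.000000; V(2,2) = max -> 0.000000
  V(1,0) = exp(-r*dt) * [p*15.053262 + (1-p)*1.944547] = 7.797250; exercise = 4.351971; V(1,0) = max -> 7.797250
  V(1,1) = exp(-r*dt) * [p*1.944547 + (1-p)*0.000000] = 0.868862; exercise = 0.000000; V(1,1) = max -> 0.868862
  V(0,0) = exp(-r*dt) * [p*7.797250 + (1-p)*0.868862] = 3.962579; exercise = 0.000000; V(0,0) = max -> 3.962579

Answer: Price = V(0,0) = 3.9626


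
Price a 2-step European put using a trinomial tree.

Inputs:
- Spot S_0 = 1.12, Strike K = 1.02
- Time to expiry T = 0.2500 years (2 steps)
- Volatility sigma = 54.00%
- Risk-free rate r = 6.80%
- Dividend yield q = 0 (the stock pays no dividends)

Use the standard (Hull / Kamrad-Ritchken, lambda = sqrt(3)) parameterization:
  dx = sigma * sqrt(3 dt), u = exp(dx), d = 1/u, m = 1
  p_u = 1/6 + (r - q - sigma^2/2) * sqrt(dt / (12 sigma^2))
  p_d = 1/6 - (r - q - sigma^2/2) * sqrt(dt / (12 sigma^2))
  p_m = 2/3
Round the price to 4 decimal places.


dt = T/N = 0.125000; dx = sigma*sqrt(3*dt) = 0.330681
u = exp(dx) = 1.391916; d = 1/u = 0.718434
p_u = 0.151962, p_m = 0.666667, p_d = 0.181371
Discount per step: exp(-r*dt) = 0.991536
Stock lattice S(k, j) with j the centered position index:
  k=0: S(0,+0) = 1.1200
  k=1: S(1,-1) = 0.8046; S(1,+0) = 1.1200; S(1,+1) = 1.5589
  k=2: S(2,-2) = 0.5781; S(2,-1) = 0.8046; S(2,+0) = 1.1200; S(2,+1) = 1.5589; S(2,+2) = 2.1699
Terminal payoffs V(N, j) = max(K - S_T, 0):
  V(2,-2) = 0.441915; V(2,-1) = 0.215354; V(2,+0) = 0.000000; V(2,+1) = 0.000000; V(2,+2) = 0.000000
Backward induction: V(k, j) = exp(-r*dt) * [p_u * V(k+1, j+1) + p_m * V(k+1, j) + p_d * V(k+1, j-1)]
  V(1,-1) = exp(-r*dt) * [p_u*0.000000 + p_m*0.215354 + p_d*0.441915] = 0.221826
  V(1,+0) = exp(-r*dt) * [p_u*0.000000 + p_m*0.000000 + p_d*0.215354] = 0.038728
  V(1,+1) = exp(-r*dt) * [p_u*0.000000 + p_m*0.000000 + p_d*0.000000] = 0.000000
  V(0,+0) = exp(-r*dt) * [p_u*0.000000 + p_m*0.038728 + p_d*0.221826] = 0.065493

Answer: Price = V(0,0) = 0.0655


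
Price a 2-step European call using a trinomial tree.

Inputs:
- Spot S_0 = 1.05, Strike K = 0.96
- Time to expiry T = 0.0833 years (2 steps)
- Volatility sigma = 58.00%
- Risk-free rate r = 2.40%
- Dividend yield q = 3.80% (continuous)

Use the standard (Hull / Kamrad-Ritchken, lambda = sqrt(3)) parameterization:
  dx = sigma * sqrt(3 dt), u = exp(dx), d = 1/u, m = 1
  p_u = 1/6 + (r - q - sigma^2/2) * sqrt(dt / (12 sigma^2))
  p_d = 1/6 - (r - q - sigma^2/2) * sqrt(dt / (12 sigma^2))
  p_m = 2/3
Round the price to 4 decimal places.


Answer: Price = V(0,0) = 0.1233

Derivation:
dt = T/N = 0.041650; dx = sigma*sqrt(3*dt) = 0.205020
u = exp(dx) = 1.227550; d = 1/u = 0.814631
p_u = 0.148160, p_m = 0.666667, p_d = 0.185174
Discount per step: exp(-r*dt) = 0.999001
Stock lattice S(k, j) with j the centered position index:
  k=0: S(0,+0) = 1.0500
  k=1: S(1,-1) = 0.8554; S(1,+0) = 1.0500; S(1,+1) = 1.2889
  k=2: S(2,-2) = 0.6968; S(2,-1) = 0.8554; S(2,+0) = 1.0500; S(2,+1) = 1.2889; S(2,+2) = 1.5822
Terminal payoffs V(N, j) = max(S_T - K, 0):
  V(2,-2) = 0.000000; V(2,-1) = 0.000000; V(2,+0) = 0.090000; V(2,+1) = 0.328927; V(2,+2) = 0.622222
Backward induction: V(k, j) = exp(-r*dt) * [p_u * V(k+1, j+1) + p_m * V(k+1, j) + p_d * V(k+1, j-1)]
  V(1,-1) = exp(-r*dt) * [p_u*0.090000 + p_m*0.000000 + p_d*0.000000] = 0.013321
  V(1,+0) = exp(-r*dt) * [p_u*0.328927 + p_m*0.090000 + p_d*0.000000] = 0.108625
  V(1,+1) = exp(-r*dt) * [p_u*0.622222 + p_m*0.328927 + p_d*0.090000] = 0.327811
  V(0,+0) = exp(-r*dt) * [p_u*0.327811 + p_m*0.108625 + p_d*0.013321] = 0.123328


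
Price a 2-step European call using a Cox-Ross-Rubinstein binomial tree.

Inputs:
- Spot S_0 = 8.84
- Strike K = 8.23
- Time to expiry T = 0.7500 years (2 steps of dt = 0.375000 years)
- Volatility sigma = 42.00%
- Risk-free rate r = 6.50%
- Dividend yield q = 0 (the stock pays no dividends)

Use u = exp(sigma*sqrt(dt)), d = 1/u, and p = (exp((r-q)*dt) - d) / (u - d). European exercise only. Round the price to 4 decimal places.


Answer: Price = V(0,0) = 1.7498

Derivation:
dt = T/N = 0.375000
u = exp(sigma*sqrt(dt)) = 1.293299; d = 1/u = 0.773216
p = (exp((r-q)*dt) - d) / (u - d) = 0.483496
Discount per step: exp(-r*dt) = 0.975920
Stock lattice S(k, i) with i counting down-moves:
  k=0: S(0,0) = 8.8400
  k=1: S(1,0) = 11.4328; S(1,1) = 6.8352
  k=2: S(2,0) = 14.7860; S(2,1) = 8.8400; S(2,2) = 5.2851
Terminal payoffs V(N, i) = max(S_T - K, 0):
  V(2,0) = 6.555984; V(2,1) = 0.610000; V(2,2) = 0.000000
Backward induction: V(k, i) = exp(-r*dt) * [p * V(k+1, i) + (1-p) * V(k+1, i+1)].
  V(1,0) = exp(-r*dt) * [p*6.555984 + (1-p)*0.610000] = 3.400945
  V(1,1) = exp(-r*dt) * [p*0.610000 + (1-p)*0.000000] = 0.287831
  V(0,0) = exp(-r*dt) * [p*3.400945 + (1-p)*0.287831] = 1.749834


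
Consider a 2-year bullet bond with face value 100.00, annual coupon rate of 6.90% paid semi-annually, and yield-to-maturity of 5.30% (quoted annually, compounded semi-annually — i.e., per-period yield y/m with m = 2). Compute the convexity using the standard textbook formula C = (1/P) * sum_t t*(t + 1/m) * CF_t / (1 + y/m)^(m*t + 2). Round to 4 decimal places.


Answer: Convexity = 4.4415

Derivation:
Coupon per period c = face * coupon_rate / m = 3.450000
Periods per year m = 2; per-period yield y/m = 0.026500
Number of cashflows N = 4
Cashflows (t years, CF_t, discount factor 1/(1+y/m)^(m*t), PV):
  t = 0.5000: CF_t = 3.450000, DF = 0.974184, PV = 3.360935
  t = 1.0000: CF_t = 3.450000, DF = 0.949035, PV = 3.274170
  t = 1.5000: CF_t = 3.450000, DF = 0.924535, PV = 3.189644
  t = 2.0000: CF_t = 103.450000, DF = 0.900667, PV = 93.173987
Price P = sum_t PV_t = 102.998736
Convexity numerator sum_t t*(t + 1/m) * CF_t / (1+y/m)^(m*t + 2):
  t = 0.5000: term = 1.594822
  t = 1.0000: term = 4.660951
  t = 1.5000: term = 9.081249
  t = 2.0000: term = 442.126735
Convexity = (1/P) * sum = 457.463757 / 102.998736 = 4.441450


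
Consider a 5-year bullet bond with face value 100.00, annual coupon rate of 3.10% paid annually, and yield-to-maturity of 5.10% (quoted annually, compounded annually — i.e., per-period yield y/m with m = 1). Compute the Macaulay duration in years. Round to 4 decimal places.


Coupon per period c = face * coupon_rate / m = 3.100000
Periods per year m = 1; per-period yield y/m = 0.051000
Number of cashflows N = 5
Cashflows (t years, CF_t, discount factor 1/(1+y/m)^(m*t), PV):
  t = 1.0000: CF_t = 3.100000, DF = 0.951475, PV = 2.949572
  t = 2.0000: CF_t = 3.100000, DF = 0.905304, PV = 2.806443
  t = 3.0000: CF_t = 3.100000, DF = 0.861374, PV = 2.670260
  t = 4.0000: CF_t = 3.100000, DF = 0.819576, PV = 2.540685
  t = 5.0000: CF_t = 103.100000, DF = 0.779806, PV = 80.397970
Price P = sum_t PV_t = 91.364930
Macaulay numerator sum_t t * PV_t:
  t * PV_t at t = 1.0000: 2.949572
  t * PV_t at t = 2.0000: 5.612886
  t * PV_t at t = 3.0000: 8.010780
  t * PV_t at t = 4.0000: 10.162740
  t * PV_t at t = 5.0000: 401.989852
Macaulay duration D = (sum_t t * PV_t) / P = 428.725830 / 91.364930 = 4.692455

Answer: Macaulay duration = 4.6925 years


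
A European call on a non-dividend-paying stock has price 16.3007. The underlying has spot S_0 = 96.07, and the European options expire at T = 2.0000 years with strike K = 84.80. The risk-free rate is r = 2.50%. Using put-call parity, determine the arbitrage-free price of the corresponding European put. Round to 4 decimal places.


Answer: Put price = 0.8950

Derivation:
Put-call parity: C - P = S_0 * exp(-qT) - K * exp(-rT).
S_0 * exp(-qT) = 96.0700 * 1.00000000 = 96.07000000
K * exp(-rT) = 84.8000 * 0.95122942 = 80.66425520
P = C - S*exp(-qT) + K*exp(-rT)
P = 16.3007 - 96.07000000 + 80.66425520 = 0.8950


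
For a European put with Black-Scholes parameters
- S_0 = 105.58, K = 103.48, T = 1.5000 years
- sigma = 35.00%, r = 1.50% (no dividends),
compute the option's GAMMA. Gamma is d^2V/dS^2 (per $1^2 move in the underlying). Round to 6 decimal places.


d1 = 0.3136877267; d2 = -0.1149729783
phi(d1) = 0.3797893477; exp(-qT) = 1.0000000000; exp(-rT) = 0.9777512372
Gamma = exp(-qT) * phi(d1) / (S * sigma * sqrt(T)) = 1.0000000000 * 0.3797893477 / (105.5800 * 0.3500 * 1.2247448714) = 0.008392

Answer: Gamma = 0.008392


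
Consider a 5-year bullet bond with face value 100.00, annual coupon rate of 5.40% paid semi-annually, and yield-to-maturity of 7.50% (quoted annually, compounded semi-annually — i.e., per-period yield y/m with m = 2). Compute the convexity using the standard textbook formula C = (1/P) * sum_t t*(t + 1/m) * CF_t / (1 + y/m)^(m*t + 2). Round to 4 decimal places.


Answer: Convexity = 21.6252

Derivation:
Coupon per period c = face * coupon_rate / m = 2.700000
Periods per year m = 2; per-period yield y/m = 0.037500
Number of cashflows N = 10
Cashflows (t years, CF_t, discount factor 1/(1+y/m)^(m*t), PV):
  t = 0.5000: CF_t = 2.700000, DF = 0.963855, PV = 2.602410
  t = 1.0000: CF_t = 2.700000, DF = 0.929017, PV = 2.508347
  t = 1.5000: CF_t = 2.700000, DF = 0.895438, PV = 2.417684
  t = 2.0000: CF_t = 2.700000, DF = 0.863073, PV = 2.330297
  t = 2.5000: CF_t = 2.700000, DF = 0.831878, PV = 2.246070
  t = 3.0000: CF_t = 2.700000, DF = 0.801810, PV = 2.164886
  t = 3.5000: CF_t = 2.700000, DF = 0.772829, PV = 2.086638
  t = 4.0000: CF_t = 2.700000, DF = 0.744895, PV = 2.011217
  t = 4.5000: CF_t = 2.700000, DF = 0.717971, PV = 1.938522
  t = 5.0000: CF_t = 102.700000, DF = 0.692020, PV = 71.070503
Price P = sum_t PV_t = 91.376573
Convexity numerator sum_t t*(t + 1/m) * CF_t / (1+y/m)^(m*t + 2):
  t = 0.5000: term = 1.208842
  t = 1.0000: term = 3.495446
  t = 1.5000: term = 6.738209
  t = 2.0000: term = 10.824432
  t = 2.5000: term = 15.649782
  t = 3.0000: term = 21.117778
  t = 3.5000: term = 27.139313
  t = 4.0000: term = 33.632195
  t = 4.5000: term = 40.520717
  t = 5.0000: term = 1815.707439
Convexity = (1/P) * sum = 1976.034154 / 91.376573 = 21.625172


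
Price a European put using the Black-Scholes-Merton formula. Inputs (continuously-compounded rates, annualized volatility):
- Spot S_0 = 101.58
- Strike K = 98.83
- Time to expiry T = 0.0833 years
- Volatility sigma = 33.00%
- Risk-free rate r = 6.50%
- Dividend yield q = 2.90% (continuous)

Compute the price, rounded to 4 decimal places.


d1 = (ln(S/K) + (r - q + 0.5*sigma^2) * T) / (sigma * sqrt(T)) = 0.36726769
d2 = d1 - sigma * sqrt(T) = 0.27202395
exp(-rT) = 0.99460013; exp(-qT) = 0.99758722
P = K * exp(-rT) * N(-d2) - S_0 * exp(-qT) * N(-d1)
N(-d1) = 0.35670968; N(-d2) = 0.39280180
P = 98.8300 * 0.99460013 * 0.39280180 - 101.5800 * 0.99758722 * 0.35670968 = 2.4638

Answer: Price = 2.4638


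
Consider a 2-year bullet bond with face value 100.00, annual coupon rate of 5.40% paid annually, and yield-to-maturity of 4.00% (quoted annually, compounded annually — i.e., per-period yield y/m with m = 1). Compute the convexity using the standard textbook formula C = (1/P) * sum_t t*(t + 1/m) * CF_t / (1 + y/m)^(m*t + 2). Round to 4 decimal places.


Coupon per period c = face * coupon_rate / m = 5.400000
Periods per year m = 1; per-period yield y/m = 0.040000
Number of cashflows N = 2
Cashflows (t years, CF_t, discount factor 1/(1+y/m)^(m*t), PV):
  t = 1.0000: CF_t = 5.400000, DF = 0.961538, PV = 5.192308
  t = 2.0000: CF_t = 105.400000, DF = 0.924556, PV = 97.448225
Price P = sum_t PV_t = 102.640533
Convexity numerator sum_t t*(t + 1/m) * CF_t / (1+y/m)^(m*t + 2):
  t = 1.0000: term = 9.601161
  t = 2.0000: term = 540.578170
Convexity = (1/P) * sum = 550.179331 / 102.640533 = 5.360254

Answer: Convexity = 5.3603


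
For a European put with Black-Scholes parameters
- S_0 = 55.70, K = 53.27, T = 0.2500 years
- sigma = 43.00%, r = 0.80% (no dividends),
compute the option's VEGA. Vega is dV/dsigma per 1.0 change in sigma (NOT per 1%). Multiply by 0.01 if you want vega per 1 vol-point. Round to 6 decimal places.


d1 = 0.3242759349; d2 = 0.1092759349
phi(d1) = 0.3785087934; exp(-qT) = 1.0000000000; exp(-rT) = 0.9980019987
Vega = S * exp(-qT) * phi(d1) * sqrt(T) = 55.7000 * 1.0000000000 * 0.3785087934 * 0.5000000000 = 10.541470

Answer: Vega = 10.541470


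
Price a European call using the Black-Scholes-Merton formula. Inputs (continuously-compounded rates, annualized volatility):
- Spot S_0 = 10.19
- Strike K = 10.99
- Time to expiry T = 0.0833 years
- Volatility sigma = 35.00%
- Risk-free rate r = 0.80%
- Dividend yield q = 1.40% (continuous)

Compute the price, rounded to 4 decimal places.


d1 = (ln(S/K) + (r - q + 0.5*sigma^2) * T) / (sigma * sqrt(T)) = -0.70262666
d2 = d1 - sigma * sqrt(T) = -0.80364275
exp(-rT) = 0.99933382; exp(-qT) = 0.99883448
C = S_0 * exp(-qT) * N(d1) - K * exp(-rT) * N(d2)
N(d1) = 0.24114422; N(d2) = 0.21080166
C = 10.1900 * 0.99883448 * 0.24114422 - 10.9900 * 0.99933382 * 0.21080166 = 0.1392

Answer: Price = 0.1392


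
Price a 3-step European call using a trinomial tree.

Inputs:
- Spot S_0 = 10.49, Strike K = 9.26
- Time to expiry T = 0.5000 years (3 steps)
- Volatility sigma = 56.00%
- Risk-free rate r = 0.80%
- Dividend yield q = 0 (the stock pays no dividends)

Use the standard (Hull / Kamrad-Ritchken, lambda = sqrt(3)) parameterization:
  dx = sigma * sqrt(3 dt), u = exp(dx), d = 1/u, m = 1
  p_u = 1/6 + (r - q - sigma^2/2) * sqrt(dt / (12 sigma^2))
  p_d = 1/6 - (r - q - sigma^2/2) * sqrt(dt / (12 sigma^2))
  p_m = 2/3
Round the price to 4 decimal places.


dt = T/N = 0.166667; dx = sigma*sqrt(3*dt) = 0.395980
u = exp(dx) = 1.485839; d = 1/u = 0.673020
p_u = 0.135352, p_m = 0.666667, p_d = 0.197981
Discount per step: exp(-r*dt) = 0.998668
Stock lattice S(k, j) with j the centered position index:
  k=0: S(0,+0) = 10.4900
  k=1: S(1,-1) = 7.0600; S(1,+0) = 10.4900; S(1,+1) = 15.5865
  k=2: S(2,-2) = 4.7515; S(2,-1) = 7.0600; S(2,+0) = 10.4900; S(2,+1) = 15.5865; S(2,+2) = 23.1590
  k=3: S(3,-3) = 3.1979; S(3,-2) = 4.7515; S(3,-1) = 7.0600; S(3,+0) = 10.4900; S(3,+1) = 15.5865; S(3,+2) = 23.1590; S(3,+3) = 34.4105
Terminal payoffs V(N, j) = max(S_T - K, 0):
  V(3,-3) = 0.000000; V(3,-2) = 0.000000; V(3,-1) = 0.000000; V(3,+0) = 1.230000; V(3,+1) = 6.326454; V(3,+2) = 13.898966; V(3,+3) = 25.150502
Backward induction: V(k, j) = exp(-r*dt) * [p_u * V(k+1, j+1) + p_m * V(k+1, j) + p_d * V(k+1, j-1)]
  V(2,-2) = exp(-r*dt) * [p_u*0.000000 + p_m*0.000000 + p_d*0.000000] = 0.000000
  V(2,-1) = exp(-r*dt) * [p_u*1.230000 + p_m*0.000000 + p_d*0.000000] = 0.166261
  V(2,+0) = exp(-r*dt) * [p_u*6.326454 + p_m*1.230000 + p_d*0.000000] = 1.674064
  V(2,+1) = exp(-r*dt) * [p_u*13.898966 + p_m*6.326454 + p_d*1.230000] = 6.333954
  V(2,+2) = exp(-r*dt) * [p_u*25.150502 + p_m*13.898966 + p_d*6.326454] = 13.904116
  V(1,-1) = exp(-r*dt) * [p_u*1.674064 + p_m*0.166261 + p_d*0.000000] = 0.336979
  V(1,+0) = exp(-r*dt) * [p_u*6.333954 + p_m*1.674064 + p_d*0.166261] = 2.003599
  V(1,+1) = exp(-r*dt) * [p_u*13.904116 + p_m*6.333954 + p_d*1.674064] = 6.427443
  V(0,+0) = exp(-r*dt) * [p_u*6.427443 + p_m*2.003599 + p_d*0.336979] = 2.269387

Answer: Price = V(0,0) = 2.2694


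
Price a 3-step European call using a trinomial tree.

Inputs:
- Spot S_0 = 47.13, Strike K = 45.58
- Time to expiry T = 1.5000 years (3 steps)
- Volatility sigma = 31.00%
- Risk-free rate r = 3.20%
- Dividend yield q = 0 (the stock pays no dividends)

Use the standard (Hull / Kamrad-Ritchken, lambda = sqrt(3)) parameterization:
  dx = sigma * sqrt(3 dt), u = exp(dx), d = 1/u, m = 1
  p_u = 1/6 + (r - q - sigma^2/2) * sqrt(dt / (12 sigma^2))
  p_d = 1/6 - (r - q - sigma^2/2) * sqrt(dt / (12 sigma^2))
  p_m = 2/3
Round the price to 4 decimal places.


Answer: Price = V(0,0) = 8.4435

Derivation:
dt = T/N = 0.500000; dx = sigma*sqrt(3*dt) = 0.379671
u = exp(dx) = 1.461803; d = 1/u = 0.684086
p_u = 0.156098, p_m = 0.666667, p_d = 0.177235
Discount per step: exp(-r*dt) = 0.984127
Stock lattice S(k, j) with j the centered position index:
  k=0: S(0,+0) = 47.1300
  k=1: S(1,-1) = 32.2410; S(1,+0) = 47.1300; S(1,+1) = 68.8948
  k=2: S(2,-2) = 22.0556; S(2,-1) = 32.2410; S(2,+0) = 47.1300; S(2,+1) = 68.8948; S(2,+2) = 100.7107
  k=3: S(3,-3) = 15.0880; S(3,-2) = 22.0556; S(3,-1) = 32.2410; S(3,+0) = 47.1300; S(3,+1) = 68.8948; S(3,+2) = 100.7107; S(3,+3) = 147.2192
Terminal payoffs V(N, j) = max(S_T - K, 0):
  V(3,-3) = 0.000000; V(3,-2) = 0.000000; V(3,-1) = 0.000000; V(3,+0) = 1.550000; V(3,+1) = 23.314796; V(3,+2) = 55.130651; V(3,+3) = 101.639176
Backward induction: V(k, j) = exp(-r*dt) * [p_u * V(k+1, j+1) + p_m * V(k+1, j) + p_d * V(k+1, j-1)]
  V(2,-2) = exp(-r*dt) * [p_u*0.000000 + p_m*0.000000 + p_d*0.000000] = 0.000000
  V(2,-1) = exp(-r*dt) * [p_u*1.550000 + p_m*0.000000 + p_d*0.000000] = 0.238112
  V(2,+0) = exp(-r*dt) * [p_u*23.314796 + p_m*1.550000 + p_d*0.000000] = 4.598565
  V(2,+1) = exp(-r*dt) * [p_u*55.130651 + p_m*23.314796 + p_d*1.550000] = 24.036043
  V(2,+2) = exp(-r*dt) * [p_u*101.639176 + p_m*55.130651 + p_d*23.314796] = 55.850868
  V(1,-1) = exp(-r*dt) * [p_u*4.598565 + p_m*0.238112 + p_d*0.000000] = 0.862656
  V(1,+0) = exp(-r*dt) * [p_u*24.036043 + p_m*4.598565 + p_d*0.238112] = 6.751012
  V(1,+1) = exp(-r*dt) * [p_u*55.850868 + p_m*24.036043 + p_d*4.598565] = 25.151619
  V(0,+0) = exp(-r*dt) * [p_u*25.151619 + p_m*6.751012 + p_d*0.862656] = 8.443510


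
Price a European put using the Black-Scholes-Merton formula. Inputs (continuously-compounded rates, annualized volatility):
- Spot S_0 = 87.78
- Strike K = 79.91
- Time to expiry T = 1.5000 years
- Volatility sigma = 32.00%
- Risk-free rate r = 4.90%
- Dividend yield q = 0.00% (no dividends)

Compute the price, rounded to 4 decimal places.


Answer: Price = 6.9335

Derivation:
d1 = (ln(S/K) + (r - q + 0.5*sigma^2) * T) / (sigma * sqrt(T)) = 0.62317235
d2 = d1 - sigma * sqrt(T) = 0.23125399
exp(-rT) = 0.92913615; exp(-qT) = 1.00000000
P = K * exp(-rT) * N(-d2) - S_0 * exp(-qT) * N(-d1)
N(-d1) = 0.26658564; N(-d2) = 0.40855875
P = 79.9100 * 0.92913615 * 0.40855875 - 87.7800 * 1.00000000 * 0.26658564 = 6.9335


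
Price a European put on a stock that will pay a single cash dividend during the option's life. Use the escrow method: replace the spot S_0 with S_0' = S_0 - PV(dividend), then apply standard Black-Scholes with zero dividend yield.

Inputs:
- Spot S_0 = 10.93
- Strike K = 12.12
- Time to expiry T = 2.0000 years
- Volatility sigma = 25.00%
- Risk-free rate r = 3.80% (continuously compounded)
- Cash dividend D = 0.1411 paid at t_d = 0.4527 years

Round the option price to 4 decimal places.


Answer: Price = 1.7759

Derivation:
PV(D) = D * exp(-r * t_d) = 0.1411 * 0.98294452 = 0.13869347
S_0' = S_0 - PV(D) = 10.9300 - 0.13869347 = 10.79130653
d1 = (ln(S_0'/K) + (r + sigma^2/2)*T) / (sigma*sqrt(T)) = 0.06331117
d2 = d1 - sigma*sqrt(T) = -0.29024222
exp(-rT) = 0.92681621
N(-d1) = 0.47475936; N(-d2) = 0.61418453
P = K * exp(-rT) * N(-d2) - S_0' * N(-d1) = 12.1200 * 0.92681621 * 0.61418453 - 10.79130653 * 0.47475936 = 1.7759


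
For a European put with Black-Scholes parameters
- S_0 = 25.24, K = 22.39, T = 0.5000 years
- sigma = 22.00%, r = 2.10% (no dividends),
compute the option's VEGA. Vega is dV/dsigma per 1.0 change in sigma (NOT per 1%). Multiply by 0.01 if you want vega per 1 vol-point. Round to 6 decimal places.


d1 = 0.9154821955; d2 = 0.7599187036
phi(d1) = 0.2623718889; exp(-qT) = 1.0000000000; exp(-rT) = 0.9895549326
Vega = S * exp(-qT) * phi(d1) * sqrt(T) = 25.2400 * 1.0000000000 * 0.2623718889 * 0.7071067812 = 4.682650

Answer: Vega = 4.682650


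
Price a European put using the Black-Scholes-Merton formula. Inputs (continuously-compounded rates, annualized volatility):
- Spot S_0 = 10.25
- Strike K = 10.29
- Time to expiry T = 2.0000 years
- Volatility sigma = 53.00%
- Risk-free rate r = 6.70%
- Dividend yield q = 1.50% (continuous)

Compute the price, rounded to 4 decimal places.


d1 = (ln(S/K) + (r - q + 0.5*sigma^2) * T) / (sigma * sqrt(T)) = 0.50832326
d2 = d1 - sigma * sqrt(T) = -0.24120993
exp(-rT) = 0.87459006; exp(-qT) = 0.97044553
P = K * exp(-rT) * N(-d2) - S_0 * exp(-qT) * N(-d1)
N(-d1) = 0.30561333; N(-d2) = 0.59530379
P = 10.2900 * 0.87459006 * 0.59530379 - 10.2500 * 0.97044553 * 0.30561333 = 2.3175

Answer: Price = 2.3175


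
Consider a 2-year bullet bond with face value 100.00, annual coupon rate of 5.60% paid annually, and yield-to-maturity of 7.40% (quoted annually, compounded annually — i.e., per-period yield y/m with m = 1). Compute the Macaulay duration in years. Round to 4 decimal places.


Answer: Macaulay duration = 1.9461 years

Derivation:
Coupon per period c = face * coupon_rate / m = 5.600000
Periods per year m = 1; per-period yield y/m = 0.074000
Number of cashflows N = 2
Cashflows (t years, CF_t, discount factor 1/(1+y/m)^(m*t), PV):
  t = 1.0000: CF_t = 5.600000, DF = 0.931099, PV = 5.214153
  t = 2.0000: CF_t = 105.600000, DF = 0.866945, PV = 91.549369
Price P = sum_t PV_t = 96.763522
Macaulay numerator sum_t t * PV_t:
  t * PV_t at t = 1.0000: 5.214153
  t * PV_t at t = 2.0000: 183.098738
Macaulay duration D = (sum_t t * PV_t) / P = 188.312891 / 96.763522 = 1.946114


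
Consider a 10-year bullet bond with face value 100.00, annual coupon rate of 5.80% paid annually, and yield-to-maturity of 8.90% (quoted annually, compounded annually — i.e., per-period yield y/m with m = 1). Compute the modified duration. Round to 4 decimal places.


Answer: Modified duration = 6.9539

Derivation:
Coupon per period c = face * coupon_rate / m = 5.800000
Periods per year m = 1; per-period yield y/m = 0.089000
Number of cashflows N = 10
Cashflows (t years, CF_t, discount factor 1/(1+y/m)^(m*t), PV):
  t = 1.0000: CF_t = 5.800000, DF = 0.918274, PV = 5.325987
  t = 2.0000: CF_t = 5.800000, DF = 0.843226, PV = 4.890714
  t = 3.0000: CF_t = 5.800000, DF = 0.774313, PV = 4.491013
  t = 4.0000: CF_t = 5.800000, DF = 0.711031, PV = 4.123979
  t = 5.0000: CF_t = 5.800000, DF = 0.652921, PV = 3.786941
  t = 6.0000: CF_t = 5.800000, DF = 0.599560, PV = 3.477449
  t = 7.0000: CF_t = 5.800000, DF = 0.550560, PV = 3.193249
  t = 8.0000: CF_t = 5.800000, DF = 0.505565, PV = 2.932277
  t = 9.0000: CF_t = 5.800000, DF = 0.464247, PV = 2.692632
  t = 10.0000: CF_t = 105.800000, DF = 0.426306, PV = 45.103150
Price P = sum_t PV_t = 80.017392
First compute Macaulay numerator sum_t t * PV_t:
  t * PV_t at t = 1.0000: 5.325987
  t * PV_t at t = 2.0000: 9.781427
  t * PV_t at t = 3.0000: 13.473040
  t * PV_t at t = 4.0000: 16.495917
  t * PV_t at t = 5.0000: 18.934707
  t * PV_t at t = 6.0000: 20.864691
  t * PV_t at t = 7.0000: 22.352746
  t * PV_t at t = 8.0000: 23.458214
  t * PV_t at t = 9.0000: 24.233692
  t * PV_t at t = 10.0000: 451.031496
Macaulay duration D = 605.951918 / 80.017392 = 7.572753
Modified duration = D / (1 + y/m) = 7.572753 / (1 + 0.089000) = 6.953859


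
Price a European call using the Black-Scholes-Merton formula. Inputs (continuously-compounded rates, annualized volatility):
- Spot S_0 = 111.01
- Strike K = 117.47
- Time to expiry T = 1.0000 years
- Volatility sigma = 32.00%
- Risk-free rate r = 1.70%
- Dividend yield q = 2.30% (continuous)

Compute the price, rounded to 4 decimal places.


d1 = (ln(S/K) + (r - q + 0.5*sigma^2) * T) / (sigma * sqrt(T)) = -0.03550842
d2 = d1 - sigma * sqrt(T) = -0.35550842
exp(-rT) = 0.98314368; exp(-qT) = 0.97726248
C = S_0 * exp(-qT) * N(d1) - K * exp(-rT) * N(d2)
N(d1) = 0.48583717; N(d2) = 0.36110437
C = 111.0100 * 0.97726248 * 0.48583717 - 117.4700 * 0.98314368 * 0.36110437 = 11.0026

Answer: Price = 11.0026


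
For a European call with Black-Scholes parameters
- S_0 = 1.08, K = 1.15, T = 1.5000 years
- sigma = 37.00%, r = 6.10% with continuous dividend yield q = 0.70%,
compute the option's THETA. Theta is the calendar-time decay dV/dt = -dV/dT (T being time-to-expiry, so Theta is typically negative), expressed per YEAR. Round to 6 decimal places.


Answer: Theta = -0.084899

Derivation:
d1 = 0.2667386172; d2 = -0.1864169852
phi(d1) = 0.3849994866; exp(-qT) = 0.9895549326; exp(-rT) = 0.9125613162
Theta = -S*exp(-qT)*phi(d1)*sigma/(2*sqrt(T)) - r*K*exp(-rT)*N(d2) + q*S*exp(-qT)*N(d1)
N(d1) = 0.6051647907; N(d2) = 0.4260588868; sqrt(T) = 1.2247448714
Term 1 = -1.0800 * 0.9895549326 * 0.3849994866 * 0.3700 / (2 * 1.2247448714) = -0.0621512564
Term 2 = -0.0610 * 1.1500 * 0.9125613162 * 0.4260588868 = -0.0272746608
Term 3 = 0.0070 * 1.0800 * 0.9895549326 * 0.6051647907 = 0.0045272592
Theta = -0.0621512564 + (-0.0272746608) + (0.0045272592) = -0.084899


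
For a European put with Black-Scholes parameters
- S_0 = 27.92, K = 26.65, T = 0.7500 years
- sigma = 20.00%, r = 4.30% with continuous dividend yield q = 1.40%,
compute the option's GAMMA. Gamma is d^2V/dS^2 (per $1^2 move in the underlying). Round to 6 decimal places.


d1 = 0.4809566031; d2 = 0.3077515224
phi(d1) = 0.3553691537; exp(-qT) = 0.9895549326; exp(-rT) = 0.9682644857
Gamma = exp(-qT) * phi(d1) / (S * sigma * sqrt(T)) = 0.9895549326 * 0.3553691537 / (27.9200 * 0.2000 * 0.8660254038) = 0.072718

Answer: Gamma = 0.072718


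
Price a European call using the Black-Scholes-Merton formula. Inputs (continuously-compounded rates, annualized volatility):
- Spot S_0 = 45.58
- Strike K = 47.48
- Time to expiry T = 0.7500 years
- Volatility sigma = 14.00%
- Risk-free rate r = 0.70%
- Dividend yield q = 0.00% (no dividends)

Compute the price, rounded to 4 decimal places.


d1 = (ln(S/K) + (r - q + 0.5*sigma^2) * T) / (sigma * sqrt(T)) = -0.23291585
d2 = d1 - sigma * sqrt(T) = -0.35415941
exp(-rT) = 0.99476376; exp(-qT) = 1.00000000
C = S_0 * exp(-qT) * N(d1) - K * exp(-rT) * N(d2)
N(d1) = 0.40791338; N(d2) = 0.36160971
C = 45.5800 * 1.00000000 * 0.40791338 - 47.4800 * 0.99476376 * 0.36160971 = 1.5134

Answer: Price = 1.5134


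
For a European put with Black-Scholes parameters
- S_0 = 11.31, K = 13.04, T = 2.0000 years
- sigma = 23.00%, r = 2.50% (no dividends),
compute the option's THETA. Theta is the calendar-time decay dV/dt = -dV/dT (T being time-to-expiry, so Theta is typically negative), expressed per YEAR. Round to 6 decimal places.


d1 = -0.1212358137; d2 = -0.4465049331
phi(d1) = 0.3960211760; exp(-qT) = 1.0000000000; exp(-rT) = 0.9512294245
Theta = -S*exp(-qT)*phi(d1)*sigma/(2*sqrt(T)) + r*K*exp(-rT)*N(-d2) - q*S*exp(-qT)*N(-d1)
N(-d1) = 0.5482478710; N(-d2) = 0.6723837250; sqrt(T) = 1.4142135624
Term 1 = -11.3100 * 1.0000000000 * 0.3960211760 * 0.2300 / (2 * 1.4142135624) = -0.3642200558
Term 2 = 0.0250 * 13.0400 * 0.9512294245 * 0.6723837250 = 0.2085067259
Term 3 = 0 (no dividend yield, q = 0)
Theta = -0.3642200558 + (0.2085067259) + (0.0000000000) = -0.155713

Answer: Theta = -0.155713


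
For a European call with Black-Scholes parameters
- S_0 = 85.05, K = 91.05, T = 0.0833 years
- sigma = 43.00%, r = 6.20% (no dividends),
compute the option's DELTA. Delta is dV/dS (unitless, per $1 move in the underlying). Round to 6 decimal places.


Answer: Delta = 0.327936

Derivation:
d1 = -0.4456193444; d2 = -0.5697248237
phi(d1) = 0.3612349023; exp(-qT) = 1.0000000000; exp(-rT) = 0.9948487136
N(d1) = 0.3279361174
Delta = exp(-qT) * N(d1) = 1.0000000000 * 0.3279361174 = 0.327936


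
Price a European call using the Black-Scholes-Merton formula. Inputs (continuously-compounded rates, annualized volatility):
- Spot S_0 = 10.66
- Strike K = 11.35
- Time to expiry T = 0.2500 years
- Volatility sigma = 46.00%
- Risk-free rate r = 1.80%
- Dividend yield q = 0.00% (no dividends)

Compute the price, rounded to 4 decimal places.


d1 = (ln(S/K) + (r - q + 0.5*sigma^2) * T) / (sigma * sqrt(T)) = -0.13812750
d2 = d1 - sigma * sqrt(T) = -0.36812750
exp(-rT) = 0.99551011; exp(-qT) = 1.00000000
C = S_0 * exp(-qT) * N(d1) - K * exp(-rT) * N(d2)
N(d1) = 0.44506983; N(d2) = 0.35638908
C = 10.6600 * 1.00000000 * 0.44506983 - 11.3500 * 0.99551011 * 0.35638908 = 0.7176

Answer: Price = 0.7176


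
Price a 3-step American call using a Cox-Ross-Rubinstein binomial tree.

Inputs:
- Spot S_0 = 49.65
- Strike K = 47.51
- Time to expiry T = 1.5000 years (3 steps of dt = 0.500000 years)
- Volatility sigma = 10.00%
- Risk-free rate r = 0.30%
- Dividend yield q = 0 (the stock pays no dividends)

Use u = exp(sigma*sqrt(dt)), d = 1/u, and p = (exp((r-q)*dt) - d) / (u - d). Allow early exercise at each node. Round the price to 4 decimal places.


Answer: Price = V(0,0) = 3.7803

Derivation:
dt = T/N = 0.500000
u = exp(sigma*sqrt(dt)) = 1.073271; d = 1/u = 0.931731
p = (exp((r-q)*dt) - d) / (u - d) = 0.492935
Discount per step: exp(-r*dt) = 0.998501
Stock lattice S(k, i) with i counting down-moves:
  k=0: S(0,0) = 49.6500
  k=1: S(1,0) = 53.2879; S(1,1) = 46.2605
  k=2: S(2,0) = 57.1923; S(2,1) = 49.6500; S(2,2) = 43.1023
  k=3: S(3,0) = 61.3828; S(3,1) = 53.2879; S(3,2) = 46.2605; S(3,3) = 40.1598
Terminal payoffs V(N, i) = max(S_T - K, 0):
  V(3,0) = 13.872847; V(3,1) = 5.777888; V(3,2) = 0.000000; V(3,3) = 0.000000
Backward induction: V(k, i) = exp(-r*dt) * [p * V(k+1, i) + (1-p) * V(k+1, i+1)]; then take max(V_cont, immediate exercise) for American.
  V(2,0) = exp(-r*dt) * [p*13.872847 + (1-p)*5.777888] = 9.753539; exercise = 9.682327; V(2,0) = max -> 9.753539
  V(2,1) = exp(-r*dt) * [p*5.777888 + (1-p)*0.000000] = 2.843857; exercise = 2.140000; V(2,1) = max -> 2.843857
  V(2,2) = exp(-r*dt) * [p*0.000000 + (1-p)*0.000000] = 0.000000; exercise = 0.000000; V(2,2) = max -> 0.000000
  V(1,0) = exp(-r*dt) * [p*9.753539 + (1-p)*2.843857] = 6.240516; exercise = 5.777888; V(1,0) = max -> 6.240516
  V(1,1) = exp(-r*dt) * [p*2.843857 + (1-p)*0.000000] = 1.399737; exercise = 0.000000; V(1,1) = max -> 1.399737
  V(0,0) = exp(-r*dt) * [p*6.240516 + (1-p)*1.399737] = 3.780253; exercise = 2.140000; V(0,0) = max -> 3.780253


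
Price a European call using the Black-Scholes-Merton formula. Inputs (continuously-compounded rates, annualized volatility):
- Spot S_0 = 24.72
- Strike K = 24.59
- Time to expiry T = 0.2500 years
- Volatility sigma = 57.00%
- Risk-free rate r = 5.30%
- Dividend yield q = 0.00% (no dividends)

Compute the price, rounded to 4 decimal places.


Answer: Price = 3.0081

Derivation:
d1 = (ln(S/K) + (r - q + 0.5*sigma^2) * T) / (sigma * sqrt(T)) = 0.20749220
d2 = d1 - sigma * sqrt(T) = -0.07750780
exp(-rT) = 0.98683739; exp(-qT) = 1.00000000
C = S_0 * exp(-qT) * N(d1) - K * exp(-rT) * N(d2)
N(d1) = 0.58218726; N(d2) = 0.46910979
C = 24.7200 * 1.00000000 * 0.58218726 - 24.5900 * 0.98683739 * 0.46910979 = 3.0081


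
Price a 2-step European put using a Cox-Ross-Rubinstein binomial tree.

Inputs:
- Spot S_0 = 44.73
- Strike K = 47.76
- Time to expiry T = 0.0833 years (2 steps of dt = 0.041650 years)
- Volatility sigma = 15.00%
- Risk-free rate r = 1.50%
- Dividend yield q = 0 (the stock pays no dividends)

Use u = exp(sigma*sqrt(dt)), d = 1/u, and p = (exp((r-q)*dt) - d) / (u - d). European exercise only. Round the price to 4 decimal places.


Answer: Price = V(0,0) = 2.9704

Derivation:
dt = T/N = 0.041650
u = exp(sigma*sqrt(dt)) = 1.031086; d = 1/u = 0.969851
p = (exp((r-q)*dt) - d) / (u - d) = 0.502553
Discount per step: exp(-r*dt) = 0.999375
Stock lattice S(k, i) with i counting down-moves:
  k=0: S(0,0) = 44.7300
  k=1: S(1,0) = 46.1205; S(1,1) = 43.3814
  k=2: S(2,0) = 47.5542; S(2,1) = 44.7300; S(2,2) = 42.0736
Terminal payoffs V(N, i) = max(K - S_T, 0):
  V(2,0) = 0.205833; V(2,1) = 3.030000; V(2,2) = 5.686444
Backward induction: V(k, i) = exp(-r*dt) * [p * V(k+1, i) + (1-p) * V(k+1, i+1)].
  V(1,0) = exp(-r*dt) * [p*0.205833 + (1-p)*3.030000] = 1.609700
  V(1,1) = exp(-r*dt) * [p*3.030000 + (1-p)*5.686444] = 4.348722
  V(0,0) = exp(-r*dt) * [p*1.609700 + (1-p)*4.348722] = 2.970361


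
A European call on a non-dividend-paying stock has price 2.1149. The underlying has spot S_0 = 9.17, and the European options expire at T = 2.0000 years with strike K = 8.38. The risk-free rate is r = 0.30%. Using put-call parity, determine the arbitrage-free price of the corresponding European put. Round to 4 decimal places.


Answer: Put price = 1.2748

Derivation:
Put-call parity: C - P = S_0 * exp(-qT) - K * exp(-rT).
S_0 * exp(-qT) = 9.1700 * 1.00000000 = 9.17000000
K * exp(-rT) = 8.3800 * 0.99401796 = 8.32987054
P = C - S*exp(-qT) + K*exp(-rT)
P = 2.1149 - 9.17000000 + 8.32987054 = 1.2748


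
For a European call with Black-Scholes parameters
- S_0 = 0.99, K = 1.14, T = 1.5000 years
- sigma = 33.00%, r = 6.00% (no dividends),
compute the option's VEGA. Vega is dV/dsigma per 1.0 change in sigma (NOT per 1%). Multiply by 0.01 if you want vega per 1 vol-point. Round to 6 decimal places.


d1 = 0.0757025982; d2 = -0.3284632093
phi(d1) = 0.3978007708; exp(-qT) = 1.0000000000; exp(-rT) = 0.9139311853
Vega = S * exp(-qT) * phi(d1) * sqrt(T) = 0.9900 * 1.0000000000 * 0.3978007708 * 1.2247448714 = 0.482332

Answer: Vega = 0.482332


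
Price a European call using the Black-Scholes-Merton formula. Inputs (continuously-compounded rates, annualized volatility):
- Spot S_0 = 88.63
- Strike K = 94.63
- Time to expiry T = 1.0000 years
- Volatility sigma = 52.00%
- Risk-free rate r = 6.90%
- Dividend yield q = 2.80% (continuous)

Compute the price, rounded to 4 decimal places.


Answer: Price = 16.8490

Derivation:
d1 = (ln(S/K) + (r - q + 0.5*sigma^2) * T) / (sigma * sqrt(T)) = 0.21287664
d2 = d1 - sigma * sqrt(T) = -0.30712336
exp(-rT) = 0.93332668; exp(-qT) = 0.97238837
C = S_0 * exp(-qT) * N(d1) - K * exp(-rT) * N(d2)
N(d1) = 0.58428841; N(d2) = 0.37937474
C = 88.6300 * 0.97238837 * 0.58428841 - 94.6300 * 0.93332668 * 0.37937474 = 16.8490


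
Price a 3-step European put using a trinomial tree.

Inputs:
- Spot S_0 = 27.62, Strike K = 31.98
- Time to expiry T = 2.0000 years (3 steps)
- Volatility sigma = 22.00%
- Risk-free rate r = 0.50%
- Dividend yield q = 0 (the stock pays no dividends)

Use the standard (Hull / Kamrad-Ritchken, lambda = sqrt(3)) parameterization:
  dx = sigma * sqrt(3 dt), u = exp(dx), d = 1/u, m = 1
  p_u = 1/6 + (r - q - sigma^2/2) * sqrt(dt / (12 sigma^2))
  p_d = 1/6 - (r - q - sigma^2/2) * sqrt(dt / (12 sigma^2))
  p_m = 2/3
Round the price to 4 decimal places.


dt = T/N = 0.666667; dx = sigma*sqrt(3*dt) = 0.311127
u = exp(dx) = 1.364963; d = 1/u = 0.732621
p_u = 0.146096, p_m = 0.666667, p_d = 0.187237
Discount per step: exp(-r*dt) = 0.996672
Stock lattice S(k, j) with j the centered position index:
  k=0: S(0,+0) = 27.6200
  k=1: S(1,-1) = 20.2350; S(1,+0) = 27.6200; S(1,+1) = 37.7003
  k=2: S(2,-2) = 14.8246; S(2,-1) = 20.2350; S(2,+0) = 27.6200; S(2,+1) = 37.7003; S(2,+2) = 51.4594
  k=3: S(3,-3) = 10.8608; S(3,-2) = 14.8246; S(3,-1) = 20.2350; S(3,+0) = 27.6200; S(3,+1) = 37.7003; S(3,+2) = 51.4594; S(3,+3) = 70.2402
Terminal payoffs V(N, j) = max(K - S_T, 0):
  V(3,-3) = 21.119208; V(3,-2) = 17.155426; V(3,-1) = 11.745012; V(3,+0) = 4.360000; V(3,+1) = 0.000000; V(3,+2) = 0.000000; V(3,+3) = 0.000000
Backward induction: V(k, j) = exp(-r*dt) * [p_u * V(k+1, j+1) + p_m * V(k+1, j) + p_d * V(k+1, j-1)]
  V(2,-2) = exp(-r*dt) * [p_u*11.745012 + p_m*17.155426 + p_d*21.119208] = 17.050223
  V(2,-1) = exp(-r*dt) * [p_u*4.360000 + p_m*11.745012 + p_d*17.155426] = 11.640254
  V(2,+0) = exp(-r*dt) * [p_u*0.000000 + p_m*4.360000 + p_d*11.745012] = 5.088777
  V(2,+1) = exp(-r*dt) * [p_u*0.000000 + p_m*0.000000 + p_d*4.360000] = 0.813637
  V(2,+2) = exp(-r*dt) * [p_u*0.000000 + p_m*0.000000 + p_d*0.000000] = 0.000000
  V(1,-1) = exp(-r*dt) * [p_u*5.088777 + p_m*11.640254 + p_d*17.050223] = 11.657132
  V(1,+0) = exp(-r*dt) * [p_u*0.813637 + p_m*5.088777 + p_d*11.640254] = 5.671936
  V(1,+1) = exp(-r*dt) * [p_u*0.000000 + p_m*0.813637 + p_d*5.088777] = 1.490256
  V(0,+0) = exp(-r*dt) * [p_u*1.490256 + p_m*5.671936 + p_d*11.657132] = 6.161087

Answer: Price = V(0,0) = 6.1611
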